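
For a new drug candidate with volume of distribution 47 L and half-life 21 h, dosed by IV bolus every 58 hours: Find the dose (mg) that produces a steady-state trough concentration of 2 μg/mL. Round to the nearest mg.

544 mg

τ/t½ = 58/21 ≈ 2.7619, so f = (1/2)^(58/21) ≈ 0.147429.
Cmin,ss = (D/Vd)·f/(1−f), so D = Cmin,ss·Vd·(1−f)/f.
D = 2 × 47 × (1−f)/f ≈ 2 × 47 × 5.78293 ≈ 543.60 mg.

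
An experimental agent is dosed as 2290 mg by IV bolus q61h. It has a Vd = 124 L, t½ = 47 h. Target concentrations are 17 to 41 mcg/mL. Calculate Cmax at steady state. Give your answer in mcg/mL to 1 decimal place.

τ/t½ = 61/47 ≈ 1.2979, so fraction remaining f = (1/2)^(61/47) ≈ 0.4067.
At steady state, accumulation factor R = 1/(1 − e^(−kτ)) ≈ 1.6855.
Each bolus raises the concentration by D/Vd = 2290/124 ≈ 18.468 mcg/mL.
Steady-state peak Cmax,ss = C₀·R ≈ 18.468 × 1.6855 ≈ 31.128 mcg/mL.
Peak 31.1 mcg/mL vs MTC 41 mcg/mL: below toxic threshold.

31.1 mcg/mL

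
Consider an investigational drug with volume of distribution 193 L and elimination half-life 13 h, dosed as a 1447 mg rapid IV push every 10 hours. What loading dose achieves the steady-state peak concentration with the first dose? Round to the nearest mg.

3501 mg

f = (1/2)^(10/13) ≈ 0.586730; accumulation ratio R = 1/(1−f) ≈ 2.41973.
Loading dose to hit Cmax,ss on first dose: D_load = D_maint·R ≈ 1447 × 2.41973 ≈ 3501.35 mg.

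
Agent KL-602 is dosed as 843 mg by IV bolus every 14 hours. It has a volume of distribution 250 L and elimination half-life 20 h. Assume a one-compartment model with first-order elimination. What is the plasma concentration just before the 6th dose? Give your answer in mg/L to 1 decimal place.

f = (1/2)^(τ/t½) = (1/2)^(14/20) ≈ 0.6156.
C₀ = D/Vd = 843/250 ≈ 3.372 mg/L.
Before the 6th dose, 5 doses have been given. Superposition: Cmin = C₀·(f + f² + … + f^5).
≈ 3.372 × (0.6156 + 0.3790 + 0.2333 + 0.1436 + 0.0884) ≈ 3.372 × 1.4599 ≈ 4.923 mg/L.

4.9 mg/L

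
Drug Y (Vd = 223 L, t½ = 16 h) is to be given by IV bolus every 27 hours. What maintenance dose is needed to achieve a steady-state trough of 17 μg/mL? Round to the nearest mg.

8420 mg

τ/t½ = 27/16 ≈ 1.6875, so f = (1/2)^(27/16) ≈ 0.310464.
Cmin,ss = (D/Vd)·f/(1−f), so D = Cmin,ss·Vd·(1−f)/f.
D = 17 × 223 × (1−f)/f ≈ 17 × 223 × 2.22099 ≈ 8419.77 mg.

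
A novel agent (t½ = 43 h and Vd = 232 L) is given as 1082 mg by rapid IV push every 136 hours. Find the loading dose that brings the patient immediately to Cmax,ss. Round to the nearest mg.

f = (1/2)^(136/43) ≈ 0.111662; accumulation ratio R = 1/(1−f) ≈ 1.12570.
Loading dose to hit Cmax,ss on first dose: D_load = D_maint·R ≈ 1082 × 1.12570 ≈ 1218.01 mg.

1218 mg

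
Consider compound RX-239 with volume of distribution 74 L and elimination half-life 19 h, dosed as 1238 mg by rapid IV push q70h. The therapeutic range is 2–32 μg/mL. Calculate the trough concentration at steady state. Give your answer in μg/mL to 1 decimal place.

1.4 μg/mL

Over one 70-h interval, 70/19 ≈ 3.6842 half-lives elapse, leaving f ≈ 0.0778 of each dose.
Single-dose peak C₀ = D/Vd = 1238/74 ≈ 16.730 μg/mL.
Steady-state trough Cmin,ss = C₀·f/(1−f) ≈ 16.730 × 0.0778/0.9222 ≈ 1.411 μg/mL.
Trough 1.4 μg/mL vs MEC 2 μg/mL: subtherapeutic.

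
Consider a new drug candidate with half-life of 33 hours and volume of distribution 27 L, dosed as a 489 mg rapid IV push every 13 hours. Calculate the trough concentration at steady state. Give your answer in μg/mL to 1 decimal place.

57.7 μg/mL

Over one 13-h interval, 13/33 ≈ 0.39394 half-lives elapse, leaving f ≈ 0.7610 of each dose.
Accumulation ratio R = 1/(1 − f) ≈ 1/0.2390 ≈ 4.1841.
Single-dose peak C₀ = D/Vd = 489/27 ≈ 18.111 μg/mL.
Cmax,ss = C₀/(1 − f) ≈ 18.111/0.2390 ≈ 75.778 μg/mL.
One interval later, Cmin,ss = Cmax,ss·e^(−kτ) ≈ 75.778 × 0.7610 ≈ 57.667 μg/mL.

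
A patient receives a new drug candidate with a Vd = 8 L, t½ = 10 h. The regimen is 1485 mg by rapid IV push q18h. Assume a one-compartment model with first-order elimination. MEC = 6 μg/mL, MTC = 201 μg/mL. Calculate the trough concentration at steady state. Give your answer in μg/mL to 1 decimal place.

74.8 μg/mL

τ/t½ = 18/10 ≈ 1.8, so fraction remaining f = (1/2)^(18/10) ≈ 0.2872.
Single-dose peak C₀ = D/Vd = 1485/8 ≈ 185.625 μg/mL.
Steady-state trough Cmin,ss = C₀·f/(1−f) ≈ 185.625 × 0.2872/0.7128 ≈ 74.792 μg/mL.
Trough 74.8 μg/mL vs MEC 6 μg/mL: adequate.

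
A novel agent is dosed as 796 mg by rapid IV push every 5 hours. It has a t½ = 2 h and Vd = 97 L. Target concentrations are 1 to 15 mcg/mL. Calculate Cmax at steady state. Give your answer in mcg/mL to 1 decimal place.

k = ln2/t½ = ln2/2 ≈ 0.346574 h⁻¹; fraction remaining f = e^(−kτ) = e^(−0.346574×5) ≈ 0.1768.
At steady state, accumulation factor R = 1/(1 − e^(−kτ)) ≈ 1.2148.
Single-dose peak C₀ = D/Vd = 796/97 ≈ 8.206 mcg/mL.
Cmax,ss = C₀/(1 − f) ≈ 8.206/0.8232 ≈ 9.968 mcg/mL.
Peak 10.0 mcg/mL vs MTC 15 mcg/mL: below toxic threshold.

10.0 mcg/mL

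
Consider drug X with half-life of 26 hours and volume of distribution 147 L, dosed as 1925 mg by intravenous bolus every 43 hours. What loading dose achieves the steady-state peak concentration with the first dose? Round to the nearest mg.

f = (1/2)^(43/26) ≈ 0.317792; accumulation ratio R = 1/(1−f) ≈ 1.46583.
Loading dose to hit Cmax,ss on first dose: D_load = D_maint·R ≈ 1925 × 1.46583 ≈ 2821.72 mg.

2822 mg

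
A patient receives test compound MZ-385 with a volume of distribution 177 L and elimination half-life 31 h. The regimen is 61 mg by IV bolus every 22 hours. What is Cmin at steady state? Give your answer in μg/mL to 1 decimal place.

0.5 μg/mL

τ/t½ = 22/31 ≈ 0.70968, so fraction remaining f = (1/2)^(22/31) ≈ 0.6115.
Accumulation ratio R = 1/(1 − f) ≈ 1/0.3885 ≈ 2.5740.
Single-dose peak C₀ = D/Vd = 61/177 ≈ 0.345 μg/mL.
Cmax,ss = C₀/(1 − f) ≈ 0.345/0.3885 ≈ 0.888 μg/mL.
One interval later, Cmin,ss = Cmax,ss·e^(−kτ) ≈ 0.888 × 0.6115 ≈ 0.543 μg/mL.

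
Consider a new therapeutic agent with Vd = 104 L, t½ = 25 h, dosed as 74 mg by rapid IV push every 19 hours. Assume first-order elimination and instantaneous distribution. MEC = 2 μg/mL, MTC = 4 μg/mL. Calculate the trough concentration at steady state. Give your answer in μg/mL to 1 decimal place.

Over one 19-h interval, 19/25 ≈ 0.76 half-lives elapse, leaving f ≈ 0.5905 of each dose.
At steady state, accumulation factor R = 1/(1 − e^(−kτ)) ≈ 2.4420.
Each bolus raises the concentration by D/Vd = 74/104 ≈ 0.712 μg/mL.
Cmax,ss = C₀/(1 − f) ≈ 0.712/0.4095 ≈ 1.739 μg/mL.
One interval later, Cmin,ss = Cmax,ss·e^(−kτ) ≈ 1.739 × 0.5905 ≈ 1.027 μg/mL.
Trough 1.0 μg/mL vs MEC 2 μg/mL: subtherapeutic.

1.0 μg/mL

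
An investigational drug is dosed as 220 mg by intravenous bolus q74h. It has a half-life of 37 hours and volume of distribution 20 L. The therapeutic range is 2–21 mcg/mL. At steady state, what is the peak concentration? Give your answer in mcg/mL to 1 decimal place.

14.7 mcg/mL

τ = 74 h = 2 half-lives, so f = (1/2)^2 = 0.25.
Accumulation ratio R = 1/(1 − f) = 1/0.75 = 4/3.
Single-dose peak C₀ = D/Vd = 220/20 = 11 mcg/mL.
Steady-state peak Cmax,ss = C₀·R = 11 × 4/3 ≈ 14.667 mcg/mL.
Peak 14.7 mcg/mL vs MTC 21 mcg/mL: below toxic threshold.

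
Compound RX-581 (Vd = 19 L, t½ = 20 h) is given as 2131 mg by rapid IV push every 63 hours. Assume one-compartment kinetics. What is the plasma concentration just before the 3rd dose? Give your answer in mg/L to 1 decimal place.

14.1 mg/L

f = (1/2)^(τ/t½) = (1/2)^(63/20) ≈ 0.1127.
C₀ = D/Vd = 2131/19 ≈ 112.158 mg/L.
Before the 3rd dose, 2 doses have been given. Superposition: Cmin = C₀·(f + f²).
≈ 112.158 × (0.1127 + 0.0127) ≈ 112.158 × 0.1254 ≈ 14.065 mg/L.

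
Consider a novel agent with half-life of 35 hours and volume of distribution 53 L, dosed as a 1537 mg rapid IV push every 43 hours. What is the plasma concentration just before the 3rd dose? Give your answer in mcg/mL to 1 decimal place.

f = (1/2)^(τ/t½) = (1/2)^(43/35) ≈ 0.4267.
C₀ = D/Vd = 1537/53 ≈ 29.000 mcg/mL.
Before the 3rd dose, 2 doses have been given. Superposition: Cmin = C₀·(f + f²).
≈ 29.000 × (0.4267 + 0.1821) ≈ 29.000 × 0.6088 ≈ 17.655 mcg/mL.

17.7 mcg/mL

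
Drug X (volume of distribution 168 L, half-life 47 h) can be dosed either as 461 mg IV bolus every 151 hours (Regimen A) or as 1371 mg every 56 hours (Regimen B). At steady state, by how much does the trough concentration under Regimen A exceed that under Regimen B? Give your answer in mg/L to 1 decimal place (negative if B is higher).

-6.0 mg/L

Regimen A: f = (1/2)^(151/47) ≈ 0.1079; Cmin,ss = (461/168)·f/(1−f) ≈ 0.332 mg/L.
Regimen B: f = (1/2)^(56/47) ≈ 0.4379; Cmin,ss = (1371/168)·f/(1−f) ≈ 6.358 mg/L.
Difference ≈ 0.332 − 6.358 ≈ -6.026 mg/L.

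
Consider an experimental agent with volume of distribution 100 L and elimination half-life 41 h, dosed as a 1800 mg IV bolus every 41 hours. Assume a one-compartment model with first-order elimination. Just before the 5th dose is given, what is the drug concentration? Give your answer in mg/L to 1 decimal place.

f = (1/2)^(τ/t½) = (1/2)^(41/41) ≈ 0.5000.
C₀ = D/Vd = 1800/100 ≈ 18.000 mg/L.
Before the 5th dose, 4 doses have been given. Superposition: Cmin = C₀·(f + f² + … + f^4).
≈ 18.000 × (0.5000 + 0.2500 + 0.1250 + 0.0625) ≈ 18.000 × 0.9375 ≈ 16.875 mg/L.

16.9 mg/L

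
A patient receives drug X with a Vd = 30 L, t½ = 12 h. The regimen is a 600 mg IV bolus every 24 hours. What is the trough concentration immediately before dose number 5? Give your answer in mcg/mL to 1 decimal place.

f = (1/2)^(τ/t½) = (1/2)^(24/12) ≈ 0.2500.
C₀ = D/Vd = 600/30 ≈ 20.000 mcg/mL.
Before the 5th dose, 4 doses have been given. Superposition: Cmin = C₀·(f + f² + … + f^4).
≈ 20.000 × (0.2500 + 0.0625 + 0.0156 + 0.0039) ≈ 20.000 × 0.3320 ≈ 6.640 mcg/mL.

6.6 mcg/mL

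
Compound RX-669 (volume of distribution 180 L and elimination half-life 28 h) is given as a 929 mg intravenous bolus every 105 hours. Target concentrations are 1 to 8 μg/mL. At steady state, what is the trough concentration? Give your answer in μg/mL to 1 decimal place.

τ/t½ = 105/28 ≈ 3.75, so fraction remaining f = (1/2)^(105/28) ≈ 0.0743.
Accumulation ratio R = 1/(1 − f) ≈ 1/0.9257 ≈ 1.0803.
Single-dose peak C₀ = D/Vd = 929/180 ≈ 5.161 μg/mL.
Steady-state peak Cmax,ss = C₀·R ≈ 5.161 × 1.0803 ≈ 5.575 μg/mL.
Steady-state trough Cmin,ss = Cmax,ss·f ≈ 5.575 × 0.0743 ≈ 0.414 μg/mL.
Trough 0.4 μg/mL vs MEC 1 μg/mL: subtherapeutic.

0.4 μg/mL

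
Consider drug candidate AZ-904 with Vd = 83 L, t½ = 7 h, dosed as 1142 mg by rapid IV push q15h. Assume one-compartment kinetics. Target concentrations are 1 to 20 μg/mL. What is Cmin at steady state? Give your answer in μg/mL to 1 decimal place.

k = ln2/t½ = ln2/7 ≈ 0.099021 h⁻¹; fraction remaining f = e^(−kτ) = e^(−0.099021×15) ≈ 0.2264.
At steady state, accumulation factor R = 1/(1 − e^(−kτ)) ≈ 1.2927.
Each bolus raises the concentration by D/Vd = 1142/83 ≈ 13.759 μg/mL.
Cmax,ss = C₀/(1 − f) ≈ 13.759/0.7736 ≈ 17.786 μg/mL.
One interval later, Cmin,ss = Cmax,ss·e^(−kτ) ≈ 17.786 × 0.2264 ≈ 4.027 μg/mL.
Trough 4.0 μg/mL vs MEC 1 μg/mL: adequate.

4.0 μg/mL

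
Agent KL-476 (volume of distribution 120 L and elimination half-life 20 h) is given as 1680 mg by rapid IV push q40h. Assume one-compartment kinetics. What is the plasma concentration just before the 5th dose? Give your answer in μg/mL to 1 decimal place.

f = (1/2)^(τ/t½) = (1/2)^(40/20) ≈ 0.2500.
C₀ = D/Vd = 1680/120 ≈ 14.000 μg/mL.
Before the 5th dose, 4 doses have been given. Superposition: Cmin = C₀·(f + f² + … + f^4).
≈ 14.000 × (0.2500 + 0.0625 + 0.0156 + 0.0039) ≈ 14.000 × 0.3320 ≈ 4.648 μg/mL.

4.6 μg/mL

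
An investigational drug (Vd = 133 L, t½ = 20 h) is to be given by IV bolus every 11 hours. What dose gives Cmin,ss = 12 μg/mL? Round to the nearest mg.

τ/t½ = 11/20 ≈ 0.55, so f = (1/2)^(11/20) ≈ 0.683020.
Cmin,ss = (D/Vd)·f/(1−f), so D = Cmin,ss·Vd·(1−f)/f.
D = 12 × 133 × (1−f)/f ≈ 12 × 133 × 0.46409 ≈ 740.69 mg.

741 mg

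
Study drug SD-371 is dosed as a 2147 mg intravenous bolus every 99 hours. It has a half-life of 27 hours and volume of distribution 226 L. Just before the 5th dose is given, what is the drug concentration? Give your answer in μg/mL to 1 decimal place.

0.8 μg/mL

f = (1/2)^(τ/t½) = (1/2)^(99/27) ≈ 0.0787.
C₀ = D/Vd = 2147/226 ≈ 9.500 μg/mL.
Before the 5th dose, 4 doses have been given. Superposition: Cmin = C₀·(f + f² + … + f^4).
≈ 9.500 × (0.0787 + 0.0062 + 0.0005 + 0.0000) ≈ 9.500 × 0.0854 ≈ 0.811 μg/mL.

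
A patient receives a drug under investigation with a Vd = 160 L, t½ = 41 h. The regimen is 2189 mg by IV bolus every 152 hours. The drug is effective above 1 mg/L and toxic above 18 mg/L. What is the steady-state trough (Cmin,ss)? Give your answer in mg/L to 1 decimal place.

Over one 152-h interval, 152/41 ≈ 3.7073 half-lives elapse, leaving f ≈ 0.0766 of each dose.
Accumulation ratio R = 1/(1 − f) ≈ 1/0.9234 ≈ 1.0830.
Single-dose peak C₀ = D/Vd = 2189/160 ≈ 13.681 mg/L.
Steady-state peak Cmax,ss = C₀·R ≈ 13.681 × 1.0830 ≈ 14.817 mg/L.
One interval later, Cmin,ss = Cmax,ss·e^(−kτ) ≈ 14.817 × 0.0766 ≈ 1.135 mg/L.
Trough 1.1 mg/L vs MEC 1 mg/L: adequate.

1.1 mg/L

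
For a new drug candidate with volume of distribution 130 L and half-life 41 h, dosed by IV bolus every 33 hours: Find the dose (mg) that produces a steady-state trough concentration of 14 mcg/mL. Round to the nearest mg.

1360 mg

τ/t½ = 33/41 ≈ 0.80488, so f = (1/2)^(33/41) ≈ 0.572410.
Cmin,ss = (D/Vd)·f/(1−f), so D = Cmin,ss·Vd·(1−f)/f.
D = 14 × 130 × (1−f)/f ≈ 14 × 130 × 0.74700 ≈ 1359.54 mg.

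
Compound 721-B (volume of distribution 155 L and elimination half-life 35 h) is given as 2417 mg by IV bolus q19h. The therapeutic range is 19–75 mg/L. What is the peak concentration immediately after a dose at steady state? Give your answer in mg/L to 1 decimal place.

Over one 19-h interval, 19/35 ≈ 0.54286 half-lives elapse, leaving f ≈ 0.6864 of each dose.
At steady state, accumulation factor R = 1/(1 − e^(−kτ)) ≈ 3.1888.
Each bolus raises the concentration by D/Vd = 2417/155 ≈ 15.594 mg/L.
Cmax,ss = C₀/(1 − f) ≈ 15.594/0.3136 ≈ 49.726 mg/L.
Peak 49.7 mg/L vs MTC 75 mg/L: below toxic threshold.

49.7 mg/L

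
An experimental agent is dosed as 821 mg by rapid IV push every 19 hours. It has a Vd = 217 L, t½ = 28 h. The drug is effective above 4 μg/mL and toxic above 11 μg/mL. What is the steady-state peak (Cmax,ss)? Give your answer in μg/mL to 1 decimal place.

k = ln2/t½ = ln2/28 ≈ 0.024755 h⁻¹; fraction remaining f = e^(−kτ) = e^(−0.024755×19) ≈ 0.6248.
At steady state, accumulation factor R = 1/(1 − e^(−kτ)) ≈ 2.6652.
Each bolus raises the concentration by D/Vd = 821/217 ≈ 3.783 μg/mL.
Steady-state peak Cmax,ss = C₀·R ≈ 3.783 × 2.6652 ≈ 10.082 μg/mL.
Peak 10.1 μg/mL vs MTC 11 μg/mL: below toxic threshold.

10.1 μg/mL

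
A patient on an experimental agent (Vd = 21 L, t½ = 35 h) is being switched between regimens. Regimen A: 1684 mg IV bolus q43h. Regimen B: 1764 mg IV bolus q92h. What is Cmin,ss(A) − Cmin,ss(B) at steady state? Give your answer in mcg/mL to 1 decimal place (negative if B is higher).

43.5 mcg/mL

Regimen A: f = (1/2)^(43/35) ≈ 0.4267; Cmin,ss = (1684/21)·f/(1−f) ≈ 59.685 mcg/mL.
Regimen B: f = (1/2)^(92/35) ≈ 0.1617; Cmin,ss = (1764/21)·f/(1−f) ≈ 16.203 mcg/mL.
Difference ≈ 59.685 − 16.203 ≈ 43.482 mcg/mL.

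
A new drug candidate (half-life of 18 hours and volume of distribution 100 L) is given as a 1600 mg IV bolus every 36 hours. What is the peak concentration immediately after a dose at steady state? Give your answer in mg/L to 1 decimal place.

The dosing interval is 2 half-lives, so f = 2^(−2) = 0.25.
At steady state, R = 1/(1 − 0.25) = 4/3.
Single-dose peak C₀ = D/Vd = 1600/100 = 16 mg/L.
Steady-state peak Cmax,ss = C₀·R = 16 × 4/3 ≈ 21.333 mg/L.

21.3 mg/L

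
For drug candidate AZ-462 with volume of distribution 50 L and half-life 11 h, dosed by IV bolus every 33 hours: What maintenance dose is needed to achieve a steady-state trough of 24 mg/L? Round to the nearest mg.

8400 mg

τ/t½ = 33/11 ≈ 3, so f = (1/2)^(33/11) ≈ 0.125000.
Cmin,ss = (D/Vd)·f/(1−f), so D = Cmin,ss·Vd·(1−f)/f.
D = 24 × 50 × (1−f)/f ≈ 24 × 50 × 7.00000 ≈ 8400.00 mg.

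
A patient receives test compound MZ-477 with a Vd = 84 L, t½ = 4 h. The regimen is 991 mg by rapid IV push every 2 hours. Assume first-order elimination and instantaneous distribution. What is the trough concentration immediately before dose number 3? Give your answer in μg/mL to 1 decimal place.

14.2 μg/mL

f = (1/2)^(τ/t½) = (1/2)^(2/4) ≈ 0.7071.
C₀ = D/Vd = 991/84 ≈ 11.798 μg/mL.
Before the 3rd dose, 2 doses have been given. Superposition: Cmin = C₀·(f + f²).
≈ 11.798 × (0.7071 + 0.5000) ≈ 11.798 × 1.2071 ≈ 14.241 μg/mL.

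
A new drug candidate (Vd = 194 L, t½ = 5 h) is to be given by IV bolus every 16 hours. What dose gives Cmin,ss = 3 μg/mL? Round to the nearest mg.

τ/t½ = 16/5 ≈ 3.2, so f = (1/2)^(16/5) ≈ 0.108819.
Cmin,ss = (D/Vd)·f/(1−f), so D = Cmin,ss·Vd·(1−f)/f.
D = 3 × 194 × (1−f)/f ≈ 3 × 194 × 8.18957 ≈ 4766.33 mg.

4766 mg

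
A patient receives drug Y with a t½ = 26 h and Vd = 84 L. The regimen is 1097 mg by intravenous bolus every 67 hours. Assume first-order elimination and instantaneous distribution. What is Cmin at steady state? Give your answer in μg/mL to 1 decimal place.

2.6 μg/mL

Over one 67-h interval, 67/26 ≈ 2.5769 half-lives elapse, leaving f ≈ 0.1676 of each dose.
Accumulation ratio R = 1/(1 − f) ≈ 1/0.8324 ≈ 1.2013.
Each bolus raises the concentration by D/Vd = 1097/84 ≈ 13.060 μg/mL.
Cmax,ss = C₀/(1 − f) ≈ 13.060/0.8324 ≈ 15.690 μg/mL.
Steady-state trough Cmin,ss = Cmax,ss·f ≈ 15.690 × 0.1676 ≈ 2.630 μg/mL.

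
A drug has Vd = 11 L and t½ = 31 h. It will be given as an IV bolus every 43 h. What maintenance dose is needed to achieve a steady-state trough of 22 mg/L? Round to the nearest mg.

τ/t½ = 43/31 ≈ 1.3871, so f = (1/2)^(43/31) ≈ 0.382333.
Cmin,ss = (D/Vd)·f/(1−f), so D = Cmin,ss·Vd·(1−f)/f.
D = 22 × 11 × (1−f)/f ≈ 22 × 11 × 1.61552 ≈ 390.96 mg.

391 mg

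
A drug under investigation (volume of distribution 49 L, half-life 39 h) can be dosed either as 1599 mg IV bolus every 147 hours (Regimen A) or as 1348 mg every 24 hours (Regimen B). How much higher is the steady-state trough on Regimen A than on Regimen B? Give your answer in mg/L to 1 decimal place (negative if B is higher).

Regimen A: f = (1/2)^(147/39) ≈ 0.0733; Cmin,ss = (1599/49)·f/(1−f) ≈ 2.581 mg/L.
Regimen B: f = (1/2)^(24/39) ≈ 0.6528; Cmin,ss = (1348/49)·f/(1−f) ≈ 51.724 mg/L.
Difference ≈ 2.581 − 51.724 ≈ -49.143 mg/L.

-49.1 mg/L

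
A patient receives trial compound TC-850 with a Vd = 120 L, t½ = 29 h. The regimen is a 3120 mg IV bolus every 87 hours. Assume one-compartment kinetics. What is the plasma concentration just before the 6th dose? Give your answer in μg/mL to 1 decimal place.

3.7 μg/mL

f = (1/2)^(τ/t½) = (1/2)^(87/29) ≈ 0.1250.
C₀ = D/Vd = 3120/120 ≈ 26.000 μg/mL.
Before the 6th dose, 5 doses have been given. Superposition: Cmin = C₀·(f + f² + … + f^5).
≈ 26.000 × (0.1250 + 0.0156 + 0.0020 + 0.0002 + 0.0000) ≈ 26.000 × 0.1428 ≈ 3.713 μg/mL.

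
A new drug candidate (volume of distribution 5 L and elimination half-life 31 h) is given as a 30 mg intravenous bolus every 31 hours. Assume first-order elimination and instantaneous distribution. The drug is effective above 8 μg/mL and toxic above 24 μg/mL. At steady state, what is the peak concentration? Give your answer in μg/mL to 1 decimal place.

12.0 μg/mL

τ = 31 h = 1 half-life, so f = (1/2)^1 = 0.5.
At steady state, R = 1/(1 − 0.5) = 2/1.
Single-dose peak C₀ = D/Vd = 30/5 = 6 μg/mL.
Steady-state peak Cmax,ss = C₀·R = 6 × 2/1 ≈ 12.000 μg/mL.
Peak 12.0 μg/mL vs MTC 24 μg/mL: below toxic threshold.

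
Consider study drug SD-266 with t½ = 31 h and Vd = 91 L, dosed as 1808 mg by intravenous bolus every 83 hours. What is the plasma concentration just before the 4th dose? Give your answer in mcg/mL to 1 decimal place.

f = (1/2)^(τ/t½) = (1/2)^(83/31) ≈ 0.1563.
C₀ = D/Vd = 1808/91 ≈ 19.868 mcg/mL.
Before the 4th dose, 3 doses have been given. Superposition: Cmin = C₀·(f + f² + … + f^3).
≈ 19.868 × (0.1563 + 0.0244 + 0.0038) ≈ 19.868 × 0.1845 ≈ 3.666 mcg/mL.

3.7 mcg/mL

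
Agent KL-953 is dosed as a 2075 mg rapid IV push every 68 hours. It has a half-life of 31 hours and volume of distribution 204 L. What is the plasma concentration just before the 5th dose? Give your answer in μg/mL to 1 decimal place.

2.8 μg/mL

f = (1/2)^(τ/t½) = (1/2)^(68/31) ≈ 0.2186.
C₀ = D/Vd = 2075/204 ≈ 10.172 μg/mL.
Before the 5th dose, 4 doses have been given. Superposition: Cmin = C₀·(f + f² + … + f^4).
≈ 10.172 × (0.2186 + 0.0478 + 0.0104 + 0.0023) ≈ 10.172 × 0.2791 ≈ 2.839 μg/mL.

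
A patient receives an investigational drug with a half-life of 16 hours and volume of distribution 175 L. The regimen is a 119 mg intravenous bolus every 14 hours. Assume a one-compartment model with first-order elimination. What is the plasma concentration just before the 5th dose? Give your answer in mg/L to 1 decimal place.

0.7 mg/L

f = (1/2)^(τ/t½) = (1/2)^(14/16) ≈ 0.5453.
C₀ = D/Vd = 119/175 ≈ 0.680 mg/L.
Before the 5th dose, 4 doses have been given. Superposition: Cmin = C₀·(f + f² + … + f^4).
≈ 0.680 × (0.5453 + 0.2974 + 0.1621 + 0.0884) ≈ 0.680 × 1.0932 ≈ 0.743 mg/L.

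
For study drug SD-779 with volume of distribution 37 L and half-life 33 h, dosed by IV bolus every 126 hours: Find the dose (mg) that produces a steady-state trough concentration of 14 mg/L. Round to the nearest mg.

6789 mg

τ/t½ = 126/33 ≈ 3.8182, so f = (1/2)^(126/33) ≈ 0.070895.
Cmin,ss = (D/Vd)·f/(1−f), so D = Cmin,ss·Vd·(1−f)/f.
D = 14 × 37 × (1−f)/f ≈ 14 × 37 × 13.10537 ≈ 6788.58 mg.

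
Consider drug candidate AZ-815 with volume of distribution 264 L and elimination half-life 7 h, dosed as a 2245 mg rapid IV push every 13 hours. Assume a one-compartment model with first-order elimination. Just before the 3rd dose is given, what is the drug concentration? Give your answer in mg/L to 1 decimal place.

f = (1/2)^(τ/t½) = (1/2)^(13/7) ≈ 0.2760.
C₀ = D/Vd = 2245/264 ≈ 8.504 mg/L.
Before the 3rd dose, 2 doses have been given. Superposition: Cmin = C₀·(f + f²).
≈ 8.504 × (0.2760 + 0.0762) ≈ 8.504 × 0.3522 ≈ 2.995 mg/L.

3.0 mg/L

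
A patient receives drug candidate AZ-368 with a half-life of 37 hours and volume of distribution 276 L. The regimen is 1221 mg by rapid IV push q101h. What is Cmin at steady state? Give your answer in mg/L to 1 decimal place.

Over one 101-h interval, 101/37 ≈ 2.7297 half-lives elapse, leaving f ≈ 0.1508 of each dose.
At steady state, accumulation factor R = 1/(1 − e^(−kτ)) ≈ 1.1776.
Single-dose peak C₀ = D/Vd = 1221/276 ≈ 4.424 mg/L.
Steady-state peak Cmax,ss = C₀·R ≈ 4.424 × 1.1776 ≈ 5.210 mg/L.
One interval later, Cmin,ss = Cmax,ss·e^(−kτ) ≈ 5.210 × 0.1508 ≈ 0.786 mg/L.

0.8 mg/L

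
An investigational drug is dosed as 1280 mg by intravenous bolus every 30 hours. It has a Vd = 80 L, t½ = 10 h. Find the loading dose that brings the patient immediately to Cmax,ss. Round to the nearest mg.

1463 mg

f = (1/2)^(30/10) ≈ 0.125000; accumulation ratio R = 1/(1−f) ≈ 1.14286.
Loading dose to hit Cmax,ss on first dose: D_load = D_maint·R ≈ 1280 × 1.14286 ≈ 1462.86 mg.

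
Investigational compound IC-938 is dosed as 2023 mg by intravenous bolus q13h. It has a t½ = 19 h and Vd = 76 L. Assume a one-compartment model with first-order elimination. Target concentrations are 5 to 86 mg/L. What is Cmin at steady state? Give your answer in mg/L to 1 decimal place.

τ/t½ = 13/19 ≈ 0.68421, so fraction remaining f = (1/2)^(13/19) ≈ 0.6223.
At steady state, accumulation factor R = 1/(1 − e^(−kτ)) ≈ 2.6476.
Single-dose peak C₀ = D/Vd = 2023/76 ≈ 26.618 mg/L.
Cmax,ss = C₀/(1 − f) ≈ 26.618/0.3777 ≈ 70.474 mg/L.
Steady-state trough Cmin,ss = Cmax,ss·f ≈ 70.474 × 0.6223 ≈ 43.856 mg/L.
Trough 43.9 mg/L vs MEC 5 mg/L: adequate.

43.9 mg/L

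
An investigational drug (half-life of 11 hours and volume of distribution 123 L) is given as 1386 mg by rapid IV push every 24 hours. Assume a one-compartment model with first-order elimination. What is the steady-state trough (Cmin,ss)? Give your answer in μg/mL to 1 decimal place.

Over one 24-h interval, 24/11 ≈ 2.1818 half-lives elapse, leaving f ≈ 0.2204 of each dose.
Single-dose peak C₀ = D/Vd = 1386/123 ≈ 11.268 μg/mL.
Steady-state trough Cmin,ss = C₀·f/(1−f) ≈ 11.268 × 0.2204/0.7796 ≈ 3.186 μg/mL.

3.2 μg/mL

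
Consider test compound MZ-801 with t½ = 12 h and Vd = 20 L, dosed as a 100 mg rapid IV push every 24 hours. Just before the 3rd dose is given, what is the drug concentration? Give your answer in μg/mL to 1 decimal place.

1.6 μg/mL

f = (1/2)^(τ/t½) = (1/2)^(24/12) ≈ 0.2500.
C₀ = D/Vd = 100/20 ≈ 5.000 μg/mL.
Before the 3rd dose, 2 doses have been given. Superposition: Cmin = C₀·(f + f²).
≈ 5.000 × (0.2500 + 0.0625) ≈ 5.000 × 0.3125 ≈ 1.562 μg/mL.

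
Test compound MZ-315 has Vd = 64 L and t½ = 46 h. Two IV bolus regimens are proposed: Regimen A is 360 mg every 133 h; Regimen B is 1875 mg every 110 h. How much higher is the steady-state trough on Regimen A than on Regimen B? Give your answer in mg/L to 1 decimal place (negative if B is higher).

Regimen A: f = (1/2)^(133/46) ≈ 0.1348; Cmin,ss = (360/64)·f/(1−f) ≈ 0.876 mg/L.
Regimen B: f = (1/2)^(110/46) ≈ 0.1906; Cmin,ss = (1875/64)·f/(1−f) ≈ 6.899 mg/L.
Difference ≈ 0.876 − 6.899 ≈ -6.023 mg/L.

-6.0 mg/L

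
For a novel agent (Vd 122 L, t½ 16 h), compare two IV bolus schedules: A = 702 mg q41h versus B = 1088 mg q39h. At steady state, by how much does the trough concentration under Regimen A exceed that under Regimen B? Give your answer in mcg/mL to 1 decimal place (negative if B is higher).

Regimen A: f = (1/2)^(41/16) ≈ 0.1693; Cmin,ss = (702/122)·f/(1−f) ≈ 1.173 mcg/mL.
Regimen B: f = (1/2)^(39/16) ≈ 0.1846; Cmin,ss = (1088/122)·f/(1−f) ≈ 2.019 mcg/mL.
Difference ≈ 1.173 − 2.019 ≈ -0.846 mcg/mL.

-0.8 mcg/mL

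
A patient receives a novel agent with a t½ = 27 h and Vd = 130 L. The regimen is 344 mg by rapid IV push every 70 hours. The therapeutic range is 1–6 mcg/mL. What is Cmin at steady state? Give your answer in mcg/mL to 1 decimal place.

k = ln2/t½ = ln2/27 ≈ 0.025672 h⁻¹; fraction remaining f = e^(−kτ) = e^(−0.025672×70) ≈ 0.1658.
At steady state, accumulation factor R = 1/(1 − e^(−kτ)) ≈ 1.1988.
Single-dose peak C₀ = D/Vd = 344/130 ≈ 2.646 mcg/mL.
Steady-state peak Cmax,ss = C₀·R ≈ 2.646 × 1.1988 ≈ 3.172 mcg/mL.
Steady-state trough Cmin,ss = Cmax,ss·f ≈ 3.172 × 0.1658 ≈ 0.526 mcg/mL.
Trough 0.5 mcg/mL vs MEC 1 mcg/mL: subtherapeutic.

0.5 mcg/mL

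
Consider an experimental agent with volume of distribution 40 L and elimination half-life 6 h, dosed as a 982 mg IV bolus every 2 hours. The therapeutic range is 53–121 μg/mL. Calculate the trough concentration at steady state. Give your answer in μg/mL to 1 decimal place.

94.5 μg/mL

Over one 2-h interval, 2/6 ≈ 0.33333 half-lives elapse, leaving f ≈ 0.7937 of each dose.
At steady state, accumulation factor R = 1/(1 − e^(−kτ)) ≈ 4.8473.
Single-dose peak C₀ = D/Vd = 982/40 ≈ 24.550 μg/mL.
Cmax,ss = C₀/(1 − f) ≈ 24.550/0.2063 ≈ 119.001 μg/mL.
Steady-state trough Cmin,ss = Cmax,ss·f ≈ 119.001 × 0.7937 ≈ 94.451 μg/mL.
Trough 94.5 μg/mL vs MEC 53 μg/mL: adequate.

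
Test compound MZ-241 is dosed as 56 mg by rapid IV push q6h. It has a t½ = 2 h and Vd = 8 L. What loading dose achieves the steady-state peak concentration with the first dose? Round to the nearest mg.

f = (1/2)^(6/2) ≈ 0.125000; accumulation ratio R = 1/(1−f) ≈ 1.14286.
Loading dose to hit Cmax,ss on first dose: D_load = D_maint·R ≈ 56 × 1.14286 ≈ 64.00 mg.

64 mg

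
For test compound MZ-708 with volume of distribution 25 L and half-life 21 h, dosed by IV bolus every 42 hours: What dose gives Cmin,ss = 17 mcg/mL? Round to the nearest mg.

1275 mg

τ/t½ = 42/21 ≈ 2, so f = (1/2)^(42/21) ≈ 0.250000.
Cmin,ss = (D/Vd)·f/(1−f), so D = Cmin,ss·Vd·(1−f)/f.
D = 17 × 25 × (1−f)/f ≈ 17 × 25 × 3.00000 ≈ 1275.00 mg.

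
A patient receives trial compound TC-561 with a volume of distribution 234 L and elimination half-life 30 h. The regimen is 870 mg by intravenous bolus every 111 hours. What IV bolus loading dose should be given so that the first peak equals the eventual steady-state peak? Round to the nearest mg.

943 mg

f = (1/2)^(111/30) ≈ 0.076947; accumulation ratio R = 1/(1−f) ≈ 1.08336.
Loading dose to hit Cmax,ss on first dose: D_load = D_maint·R ≈ 870 × 1.08336 ≈ 942.52 mg.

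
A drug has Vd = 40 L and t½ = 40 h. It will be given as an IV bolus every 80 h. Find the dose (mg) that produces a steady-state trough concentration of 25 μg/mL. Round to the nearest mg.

3000 mg

τ/t½ = 80/40 ≈ 2, so f = (1/2)^(80/40) ≈ 0.250000.
Cmin,ss = (D/Vd)·f/(1−f), so D = Cmin,ss·Vd·(1−f)/f.
D = 25 × 40 × (1−f)/f ≈ 25 × 40 × 3.00000 ≈ 3000.00 mg.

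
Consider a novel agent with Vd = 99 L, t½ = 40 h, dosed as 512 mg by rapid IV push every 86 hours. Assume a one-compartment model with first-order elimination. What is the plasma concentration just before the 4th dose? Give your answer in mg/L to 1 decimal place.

1.5 mg/L

f = (1/2)^(τ/t½) = (1/2)^(86/40) ≈ 0.2253.
C₀ = D/Vd = 512/99 ≈ 5.172 mg/L.
Before the 4th dose, 3 doses have been given. Superposition: Cmin = C₀·(f + f² + … + f^3).
≈ 5.172 × (0.2253 + 0.0508 + 0.0114) ≈ 5.172 × 0.2875 ≈ 1.487 mg/L.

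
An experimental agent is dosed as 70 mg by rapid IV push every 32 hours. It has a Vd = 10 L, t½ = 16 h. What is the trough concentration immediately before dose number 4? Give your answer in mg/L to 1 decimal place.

f = (1/2)^(τ/t½) = (1/2)^(32/16) ≈ 0.2500.
C₀ = D/Vd = 70/10 ≈ 7.000 mg/L.
Before the 4th dose, 3 doses have been given. Superposition: Cmin = C₀·(f + f² + … + f^3).
≈ 7.000 × (0.2500 + 0.0625 + 0.0156) ≈ 7.000 × 0.3281 ≈ 2.297 mg/L.

2.3 mg/L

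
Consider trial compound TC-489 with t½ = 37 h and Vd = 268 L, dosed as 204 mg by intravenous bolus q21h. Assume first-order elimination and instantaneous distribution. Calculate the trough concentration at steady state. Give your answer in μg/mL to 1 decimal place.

1.6 μg/mL

Over one 21-h interval, 21/37 ≈ 0.56757 half-lives elapse, leaving f ≈ 0.6748 of each dose.
Accumulation ratio R = 1/(1 − f) ≈ 1/0.3252 ≈ 3.0750.
Single-dose peak C₀ = D/Vd = 204/268 ≈ 0.761 μg/mL.
Cmax,ss = C₀/(1 − f) ≈ 0.761/0.3252 ≈ 2.340 μg/mL.
Steady-state trough Cmin,ss = Cmax,ss·f ≈ 2.340 × 0.6748 ≈ 1.579 μg/mL.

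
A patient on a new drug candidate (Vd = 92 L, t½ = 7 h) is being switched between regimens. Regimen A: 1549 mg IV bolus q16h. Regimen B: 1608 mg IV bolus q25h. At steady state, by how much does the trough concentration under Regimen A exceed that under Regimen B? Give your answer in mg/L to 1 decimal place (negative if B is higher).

Regimen A: f = (1/2)^(16/7) ≈ 0.2051; Cmin,ss = (1549/92)·f/(1−f) ≈ 4.344 mg/L.
Regimen B: f = (1/2)^(25/7) ≈ 0.0841; Cmin,ss = (1608/92)·f/(1−f) ≈ 1.605 mg/L.
Difference ≈ 4.344 − 1.605 ≈ 2.739 mg/L.

2.7 mg/L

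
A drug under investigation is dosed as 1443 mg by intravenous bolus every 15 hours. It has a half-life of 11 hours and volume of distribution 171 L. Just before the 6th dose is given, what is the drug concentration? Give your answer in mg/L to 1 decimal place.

5.3 mg/L

f = (1/2)^(τ/t½) = (1/2)^(15/11) ≈ 0.3886.
C₀ = D/Vd = 1443/171 ≈ 8.439 mg/L.
Before the 6th dose, 5 doses have been given. Superposition: Cmin = C₀·(f + f² + … + f^5).
≈ 8.439 × (0.3886 + 0.1510 + 0.0587 + 0.0228 + 0.0089) ≈ 8.439 × 0.6300 ≈ 5.317 mg/L.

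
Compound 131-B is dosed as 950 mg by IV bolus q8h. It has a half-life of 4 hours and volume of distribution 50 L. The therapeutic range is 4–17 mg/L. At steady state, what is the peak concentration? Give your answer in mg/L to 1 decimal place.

τ = 8 h = 2 half-lives, so f = (1/2)^2 = 0.25.
Accumulation ratio R = 1/(1 − f) = 1/0.75 = 4/3.
Single-dose peak C₀ = D/Vd = 950/50 = 19 mg/L.
Steady-state peak Cmax,ss = C₀·R = 19 × 4/3 ≈ 25.333 mg/L.
Peak 25.3 mg/L vs MTC 17 mg/L: exceeds toxic threshold.

25.3 mg/L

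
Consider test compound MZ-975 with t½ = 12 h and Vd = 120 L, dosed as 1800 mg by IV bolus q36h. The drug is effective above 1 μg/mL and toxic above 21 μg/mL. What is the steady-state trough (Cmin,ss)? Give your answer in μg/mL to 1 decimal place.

τ = 36 h = 3 half-lives, so f = (1/2)^3 = 0.125.
At steady state, R = 1/(1 − 0.125) = 8/7.
Single-dose peak C₀ = D/Vd = 1800/120 = 15 μg/mL.
Steady-state peak Cmax,ss = C₀·R = 15 × 8/7 ≈ 17.143 μg/mL.
Steady-state trough Cmin,ss = Cmax,ss·f ≈ 17.143 × 0.125 ≈ 2.143 μg/mL.
Trough 2.1 μg/mL vs MEC 1 μg/mL: adequate.

2.1 μg/mL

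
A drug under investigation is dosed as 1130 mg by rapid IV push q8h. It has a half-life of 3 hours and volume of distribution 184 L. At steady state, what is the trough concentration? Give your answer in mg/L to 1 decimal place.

Over one 8-h interval, 8/3 ≈ 2.6667 half-lives elapse, leaving f ≈ 0.1575 of each dose.
At steady state, accumulation factor R = 1/(1 − e^(−kτ)) ≈ 1.1869.
Single-dose peak C₀ = D/Vd = 1130/184 ≈ 6.141 mg/L.
Cmax,ss = C₀/(1 − f) ≈ 6.141/0.8425 ≈ 7.289 mg/L.
One interval later, Cmin,ss = Cmax,ss·e^(−kτ) ≈ 7.289 × 0.1575 ≈ 1.148 mg/L.

1.1 mg/L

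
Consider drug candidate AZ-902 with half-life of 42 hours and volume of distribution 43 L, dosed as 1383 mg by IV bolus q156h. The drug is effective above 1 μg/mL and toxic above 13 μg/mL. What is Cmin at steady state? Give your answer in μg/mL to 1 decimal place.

Over one 156-h interval, 156/42 ≈ 3.7143 half-lives elapse, leaving f ≈ 0.0762 of each dose.
At steady state, accumulation factor R = 1/(1 − e^(−kτ)) ≈ 1.0825.
Each bolus raises the concentration by D/Vd = 1383/43 ≈ 32.163 μg/mL.
Steady-state peak Cmax,ss = C₀·R ≈ 32.163 × 1.0825 ≈ 34.816 μg/mL.
One interval later, Cmin,ss = Cmax,ss·e^(−kτ) ≈ 34.816 × 0.0762 ≈ 2.653 μg/mL.
Trough 2.7 μg/mL vs MEC 1 μg/mL: adequate.

2.7 μg/mL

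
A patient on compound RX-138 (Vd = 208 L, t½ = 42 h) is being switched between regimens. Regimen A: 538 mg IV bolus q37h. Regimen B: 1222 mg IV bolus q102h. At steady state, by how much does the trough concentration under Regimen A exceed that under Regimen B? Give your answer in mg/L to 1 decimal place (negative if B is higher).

Regimen A: f = (1/2)^(37/42) ≈ 0.5430; Cmin,ss = (538/208)·f/(1−f) ≈ 3.073 mg/L.
Regimen B: f = (1/2)^(102/42) ≈ 0.1857; Cmin,ss = (1222/208)·f/(1−f) ≈ 1.340 mg/L.
Difference ≈ 3.073 − 1.340 ≈ 1.733 mg/L.

1.7 mg/L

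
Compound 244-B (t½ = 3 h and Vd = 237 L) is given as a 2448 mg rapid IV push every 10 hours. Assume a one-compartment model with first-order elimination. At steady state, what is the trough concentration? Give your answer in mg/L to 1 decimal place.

Over one 10-h interval, 10/3 ≈ 3.3333 half-lives elapse, leaving f ≈ 0.0992 of each dose.
Accumulation ratio R = 1/(1 − f) ≈ 1/0.9008 ≈ 1.1101.
Single-dose peak C₀ = D/Vd = 2448/237 ≈ 10.329 mg/L.
Cmax,ss = C₀/(1 − f) ≈ 10.329/0.9008 ≈ 11.466 mg/L.
One interval later, Cmin,ss = Cmax,ss·e^(−kτ) ≈ 11.466 × 0.0992 ≈ 1.137 mg/L.

1.1 mg/L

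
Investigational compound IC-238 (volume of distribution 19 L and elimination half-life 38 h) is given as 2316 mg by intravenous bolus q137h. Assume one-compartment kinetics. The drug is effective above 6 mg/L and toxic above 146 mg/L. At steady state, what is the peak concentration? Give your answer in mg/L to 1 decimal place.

132.8 mg/L

τ/t½ = 137/38 ≈ 3.6053, so fraction remaining f = (1/2)^(137/38) ≈ 0.0822.
Accumulation ratio R = 1/(1 − f) ≈ 1/0.9178 ≈ 1.0896.
Single-dose peak C₀ = D/Vd = 2316/19 ≈ 121.895 mg/L.
Steady-state peak Cmax,ss = C₀·R ≈ 121.895 × 1.0896 ≈ 132.817 mg/L.
Peak 132.8 mg/L vs MTC 146 mg/L: below toxic threshold.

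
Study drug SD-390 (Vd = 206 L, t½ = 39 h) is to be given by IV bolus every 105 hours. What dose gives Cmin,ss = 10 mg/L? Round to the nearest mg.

τ/t½ = 105/39 ≈ 2.6923, so f = (1/2)^(105/39) ≈ 0.154716.
Cmin,ss = (D/Vd)·f/(1−f), so D = Cmin,ss·Vd·(1−f)/f.
D = 10 × 206 × (1−f)/f ≈ 10 × 206 × 5.46346 ≈ 11254.73 mg.

11255 mg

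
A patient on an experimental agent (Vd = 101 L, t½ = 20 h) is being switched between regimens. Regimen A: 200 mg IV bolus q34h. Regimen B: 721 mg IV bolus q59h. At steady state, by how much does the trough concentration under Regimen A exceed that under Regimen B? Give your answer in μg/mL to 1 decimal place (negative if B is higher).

Regimen A: f = (1/2)^(34/20) ≈ 0.3078; Cmin,ss = (200/101)·f/(1−f) ≈ 0.881 μg/mL.
Regimen B: f = (1/2)^(59/20) ≈ 0.1294; Cmin,ss = (721/101)·f/(1−f) ≈ 1.061 μg/mL.
Difference ≈ 0.881 − 1.061 ≈ -0.180 μg/mL.

-0.2 μg/mL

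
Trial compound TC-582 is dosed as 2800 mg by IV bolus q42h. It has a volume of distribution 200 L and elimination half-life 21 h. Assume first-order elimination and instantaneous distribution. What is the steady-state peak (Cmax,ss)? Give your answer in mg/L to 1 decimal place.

18.7 mg/L

τ = 42 h = 2 half-lives, so f = (1/2)^2 = 0.25.
At steady state, R = 1/(1 − 0.25) = 4/3.
Single-dose peak C₀ = D/Vd = 2800/200 = 14 mg/L.
Steady-state peak Cmax,ss = C₀·R = 14 × 4/3 ≈ 18.667 mg/L.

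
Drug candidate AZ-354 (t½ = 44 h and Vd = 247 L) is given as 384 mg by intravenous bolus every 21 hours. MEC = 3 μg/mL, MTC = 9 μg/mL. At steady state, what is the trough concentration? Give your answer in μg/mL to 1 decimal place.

4.0 μg/mL

τ/t½ = 21/44 ≈ 0.47727, so fraction remaining f = (1/2)^(21/44) ≈ 0.7183.
Each bolus raises the concentration by D/Vd = 384/247 ≈ 1.555 μg/mL.
Steady-state trough Cmin,ss = C₀·f/(1−f) ≈ 1.555 × 0.7183/0.2817 ≈ 3.965 μg/mL.
Trough 4.0 μg/mL vs MEC 3 μg/mL: adequate.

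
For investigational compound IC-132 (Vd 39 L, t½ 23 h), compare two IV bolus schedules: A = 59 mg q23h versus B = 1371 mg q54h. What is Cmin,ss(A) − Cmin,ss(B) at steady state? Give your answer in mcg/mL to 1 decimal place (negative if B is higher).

-7.1 mcg/mL

Regimen A: f = (1/2)^(23/23) ≈ 0.5000; Cmin,ss = (59/39)·f/(1−f) ≈ 1.513 mcg/mL.
Regimen B: f = (1/2)^(54/23) ≈ 0.1964; Cmin,ss = (1371/39)·f/(1−f) ≈ 8.592 mcg/mL.
Difference ≈ 1.513 − 8.592 ≈ -7.079 mcg/mL.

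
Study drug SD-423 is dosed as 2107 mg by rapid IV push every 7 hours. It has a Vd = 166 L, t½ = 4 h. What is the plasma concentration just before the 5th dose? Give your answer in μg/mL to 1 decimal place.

f = (1/2)^(τ/t½) = (1/2)^(7/4) ≈ 0.2973.
C₀ = D/Vd = 2107/166 ≈ 12.693 μg/mL.
Before the 5th dose, 4 doses have been given. Superposition: Cmin = C₀·(f + f² + … + f^4).
≈ 12.693 × (0.2973 + 0.0884 + 0.0263 + 0.0078) ≈ 12.693 × 0.4198 ≈ 5.329 μg/mL.

5.3 μg/mL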